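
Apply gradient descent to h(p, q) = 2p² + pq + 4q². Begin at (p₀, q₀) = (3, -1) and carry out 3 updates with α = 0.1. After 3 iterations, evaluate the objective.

∇h = (4p + q, p + 8q)
Step 1: at (3, -1), ∇h = (11, -5) → (3, -1) − 0.1·(11, -5) = (1.9, -0.5)
Step 2: at (1.9, -0.5), ∇h = (7.1, -2.1) → (1.9, -0.5) − 0.1·(7.1, -2.1) = (1.19, -0.29)
Step 3: at (1.19, -0.29), ∇h = (4.47, -1.13) → (1.19, -0.29) − 0.1·(4.47, -1.13) = (0.743, -0.177)
h(0.743, -0.177) = 1.097903

1.097903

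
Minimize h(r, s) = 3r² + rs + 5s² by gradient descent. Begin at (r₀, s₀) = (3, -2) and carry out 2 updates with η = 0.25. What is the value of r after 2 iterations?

∇h = (6r + s, r + 10s)
Step 1: at (3, -2), ∇h = (16, -17) → (3, -2) − 0.25·(16, -17) = (-1, 2.25)
Step 2: at (-1, 2.25), ∇h = (-3.75, 21.5) → (-1, 2.25) − 0.25·(-3.75, 21.5) = (-0.0625, -3.125)
r = -0.0625

-0.0625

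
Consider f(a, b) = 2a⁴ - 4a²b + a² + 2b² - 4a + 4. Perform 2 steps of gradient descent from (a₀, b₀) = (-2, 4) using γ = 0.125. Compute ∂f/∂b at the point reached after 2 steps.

-32.25

∇f = (8a³ - 8ab + 2a - 4, -4a² + 4b)
(a₁, b₁) = (-2, 4) − 0.125·(-8, 0) = (-1, 4)
(a₂, b₂) = (-1, 4) − 0.125·(18, 12) = (-3.25, 2.5)
∂f/∂b at (-3.25, 2.5) = -32.25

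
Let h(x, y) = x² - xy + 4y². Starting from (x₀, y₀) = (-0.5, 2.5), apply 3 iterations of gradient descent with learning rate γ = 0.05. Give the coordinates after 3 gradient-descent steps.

∇h = (2x - y, -x + 8y)
(x₁, y₁) = (-0.5, 2.5) − 0.05·(-3.5, 20.5) = (-0.325, 1.475)
(x₂, y₂) = (-0.325, 1.475) − 0.05·(-2.125, 12.125) = (-0.21875, 0.86875)
(x₃, y₃) = (-0.21875, 0.86875) − 0.05·(-1.30625, 7.16875) = (-0.1534375, 0.5103125)

(-0.1534375, 0.5103125)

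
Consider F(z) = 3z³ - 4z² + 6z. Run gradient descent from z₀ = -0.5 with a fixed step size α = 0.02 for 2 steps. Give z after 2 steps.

-1.0841045

F′(z) = 9z² - 8z + 6
Step 1: F′(-0.5) = 12.25; z₁ = -0.5 − 0.02·12.25 = -0.745
Step 2: F′(-0.745) = 16.955225; z₂ = -0.745 − 0.02·16.955225 = -1.0841045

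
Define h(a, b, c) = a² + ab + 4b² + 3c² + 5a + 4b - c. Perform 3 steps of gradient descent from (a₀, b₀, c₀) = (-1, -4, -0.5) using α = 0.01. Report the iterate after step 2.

(-0.9831, -3.4433, -0.4224)

∇h = (2a + b + 5, a + 8b + 4, 6c - 1)
Step 1: at (-1, -4, -0.5), ∇h = (-1, -29, -4) → (-1, -4, -0.5) − 0.01·(-1, -29, -4) = (-0.99, -3.71, -0.46)
Step 2: at (-0.99, -3.71, -0.46), ∇h = (-0.69, -26.67, -3.76) → (-0.99, -3.71, -0.46) − 0.01·(-0.69, -26.67, -3.76) = (-0.9831, -3.4433, -0.4224)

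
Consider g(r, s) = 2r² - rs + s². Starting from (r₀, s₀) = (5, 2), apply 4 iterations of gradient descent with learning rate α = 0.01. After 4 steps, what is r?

4.32256561

∇g = (4r - s, -r + 2s)
(r₁, s₁) = (5, 2) − 0.01·(18, -1) = (4.82, 2.01)
(r₂, s₂) = (4.82, 2.01) − 0.01·(17.27, -0.8) = (4.6473, 2.018)
(r₃, s₃) = (4.6473, 2.018) − 0.01·(16.5712, -0.6113) = (4.481588, 2.024113)
(r₄, s₄) = (4.481588, 2.024113) − 0.01·(15.902239, -0.433362) = (4.32256561, 2.02844662)
r = 4.32256561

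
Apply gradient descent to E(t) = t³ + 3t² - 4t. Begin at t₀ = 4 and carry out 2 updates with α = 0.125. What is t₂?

E′(t) = 3t² + 6t - 4
Step 1: E′(4) = 68; t₁ = 4 − 0.125·68 = -4.5
Step 2: E′(-4.5) = 29.75; t₂ = -4.5 − 0.125·29.75 = -8.21875

-8.21875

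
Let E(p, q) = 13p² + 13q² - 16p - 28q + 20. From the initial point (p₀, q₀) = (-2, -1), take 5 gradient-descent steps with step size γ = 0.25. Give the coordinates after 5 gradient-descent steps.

(13163.4375, 10453.90625)

∇E = (26p - 16, 26q - 28)
Step 1: at (-2, -1), ∇E = (-68, -54) → (-2, -1) − 0.25·(-68, -54) = (15, 12.5)
Step 2: at (15, 12.5), ∇E = (374, 297) → (15, 12.5) − 0.25·(374, 297) = (-78.5, -61.75)
Step 3: at (-78.5, -61.75), ∇E = (-2057, -1633.5) → (-78.5, -61.75) − 0.25·(-2057, -1633.5) = (435.75, 346.625)
Step 4: at (435.75, 346.625), ∇E = (11313.5, 8984.25) → (435.75, 346.625) − 0.25·(11313.5, 8984.25) = (-2392.625, -1899.4375)
Step 5: at (-2392.625, -1899.4375), ∇E = (-62224.25, -49413.375) → (-2392.625, -1899.4375) − 0.25·(-62224.25, -49413.375) = (13163.4375, 10453.90625)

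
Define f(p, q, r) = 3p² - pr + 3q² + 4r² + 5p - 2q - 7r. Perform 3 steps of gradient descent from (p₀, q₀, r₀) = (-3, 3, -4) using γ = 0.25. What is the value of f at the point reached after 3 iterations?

∇f = (6p - r + 5, 6q - 2, -p + 8r - 7)
Step 1: at (-3, 3, -4), ∇f = (-9, 16, -36) → (-3, 3, -4) − 0.25·(-9, 16, -36) = (-0.75, -1, 5)
Step 2: at (-0.75, -1, 5), ∇f = (-4.5, -8, 33.75) → (-0.75, -1, 5) − 0.25·(-4.5, -8, 33.75) = (0.375, 1, -3.4375)
Step 3: at (0.375, 1, -3.4375), ∇f = (10.6875, 4, -34.875) → (0.375, 1, -3.4375) − 0.25·(10.6875, 4, -34.875) = (-2.296875, 0, 5.28125)
f(-2.296875, 0, 5.28125) = 91.070556640625

91.070556640625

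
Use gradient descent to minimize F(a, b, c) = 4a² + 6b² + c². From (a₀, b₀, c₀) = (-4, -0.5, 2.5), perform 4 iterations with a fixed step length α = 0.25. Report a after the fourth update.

∇F = (8a, 12b, 2c)
Step 1: at (-4, -0.5, 2.5), ∇F = (-32, -6, 5) → (-4, -0.5, 2.5) − 0.25·(-32, -6, 5) = (4, 1, 1.25)
Step 2: at (4, 1, 1.25), ∇F = (32, 12, 2.5) → (4, 1, 1.25) − 0.25·(32, 12, 2.5) = (-4, -2, 0.625)
Step 3: at (-4, -2, 0.625), ∇F = (-32, -24, 1.25) → (-4, -2, 0.625) − 0.25·(-32, -24, 1.25) = (4, 4, 0.3125)
Step 4: at (4, 4, 0.3125), ∇F = (32, 48, 0.625) → (4, 4, 0.3125) − 0.25·(32, 48, 0.625) = (-4, -8, 0.15625)
a = -4

-4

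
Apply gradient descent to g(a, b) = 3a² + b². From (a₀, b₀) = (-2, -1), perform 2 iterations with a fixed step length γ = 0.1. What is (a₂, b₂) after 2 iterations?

(-0.32, -0.64)

∇g = (6a, 2b)
Step 1: at (-2, -1), ∇g = (-12, -2) → (-2, -1) − 0.1·(-12, -2) = (-0.8, -0.8)
Step 2: at (-0.8, -0.8), ∇g = (-4.8, -1.6) → (-0.8, -0.8) − 0.1·(-4.8, -1.6) = (-0.32, -0.64)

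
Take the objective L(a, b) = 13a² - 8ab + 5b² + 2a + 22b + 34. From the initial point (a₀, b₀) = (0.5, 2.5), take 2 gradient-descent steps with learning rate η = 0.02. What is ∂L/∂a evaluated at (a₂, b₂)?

∇L = (26a - 8b + 2, -8a + 10b + 22)
(a₁, b₁) = (0.5, 2.5) − 0.02·(-5, 43) = (0.6, 1.64)
(a₂, b₂) = (0.6, 1.64) − 0.02·(4.48, 33.6) = (0.5104, 0.968)
∂L/∂a at (0.5104, 0.968) = 7.5264

7.5264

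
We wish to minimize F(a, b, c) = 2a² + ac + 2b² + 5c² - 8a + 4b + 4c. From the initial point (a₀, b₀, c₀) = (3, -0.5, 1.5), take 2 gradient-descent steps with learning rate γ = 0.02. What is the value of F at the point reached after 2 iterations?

-1.01989628

∇F = (4a + c - 8, 4b + 4, a + 10c + 4)
(a₁, b₁, c₁) = (3, -0.5, 1.5) − 0.02·(5.5, 2, 22) = (2.89, -0.54, 1.06)
(a₂, b₂, c₂) = (2.89, -0.54, 1.06) − 0.02·(4.62, 1.84, 17.49) = (2.7976, -0.5768, 0.7102)
F(2.7976, -0.5768, 0.7102) = -1.01989628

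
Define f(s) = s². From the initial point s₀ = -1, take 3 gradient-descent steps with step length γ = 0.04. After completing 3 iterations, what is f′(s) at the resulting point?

f′(s) = 2s
s₁ = -1 − 0.04·(-2) = -0.92
s₂ = -0.92 − 0.04·(-1.84) = -0.8464
s₃ = -0.8464 − 0.04·(-1.6928) = -0.778688
f′(s) at (-0.778688) = -1.557376

-1.557376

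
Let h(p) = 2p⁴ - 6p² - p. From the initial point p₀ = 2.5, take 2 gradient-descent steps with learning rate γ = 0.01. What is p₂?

h′(p) = 8p³ - 12p - 1
Step 1: h′(2.5) = 94; p₁ = 2.5 − 0.01·94 = 1.56
Step 2: h′(1.56) = 10.651328; p₂ = 1.56 − 0.01·10.651328 = 1.45348672

1.45348672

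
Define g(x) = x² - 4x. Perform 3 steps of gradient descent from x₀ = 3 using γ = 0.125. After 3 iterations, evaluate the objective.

g′(x) = 2x - 4
Step 1: g′(3) = 2; x₁ = 3 − 0.125·2 = 2.75
Step 2: g′(2.75) = 1.5; x₂ = 2.75 − 0.125·1.5 = 2.5625
Step 3: g′(2.5625) = 1.125; x₃ = 2.5625 − 0.125·1.125 = 2.421875
g(2.421875) = -3.822021484375

-3.822021484375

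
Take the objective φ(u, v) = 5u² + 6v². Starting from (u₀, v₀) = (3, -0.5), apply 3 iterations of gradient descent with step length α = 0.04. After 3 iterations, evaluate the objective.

∇φ = (10u, 12v)
Step 1: at (3, -0.5), ∇φ = (30, -6) → (3, -0.5) − 0.04·(30, -6) = (1.8, -0.26)
Step 2: at (1.8, -0.26), ∇φ = (18, -3.12) → (1.8, -0.26) − 0.04·(18, -3.12) = (1.08, -0.1352)
Step 3: at (1.08, -0.1352), ∇φ = (10.8, -1.6224) → (1.08, -0.1352) − 0.04·(10.8, -1.6224) = (0.648, -0.070304)
φ(0.648, -0.070304) = 2.129175914496

2.129175914496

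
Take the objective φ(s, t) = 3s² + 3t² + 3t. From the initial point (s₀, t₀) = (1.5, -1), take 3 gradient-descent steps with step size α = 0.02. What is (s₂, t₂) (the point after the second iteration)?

(1.1616, -0.8872)

∇φ = (6s, 6t + 3)
(s₁, t₁) = (1.5, -1) − 0.02·(9, -3) = (1.32, -0.94)
(s₂, t₂) = (1.32, -0.94) − 0.02·(7.92, -2.64) = (1.1616, -0.8872)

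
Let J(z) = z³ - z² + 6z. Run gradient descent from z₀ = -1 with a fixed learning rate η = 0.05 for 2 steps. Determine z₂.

J′(z) = 3z² - 2z + 6
Step 1: J′(-1) = 11; z₁ = -1 − 0.05·11 = -1.55
Step 2: J′(-1.55) = 16.3075; z₂ = -1.55 − 0.05·16.3075 = -2.365375

-2.365375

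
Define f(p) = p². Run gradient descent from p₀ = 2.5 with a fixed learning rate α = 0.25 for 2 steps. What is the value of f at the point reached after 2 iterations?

f′(p) = 2p
Step 1: f′(2.5) = 5; p₁ = 2.5 − 0.25·5 = 1.25
Step 2: f′(1.25) = 2.5; p₂ = 1.25 − 0.25·2.5 = 0.625
f(0.625) = 0.390625

0.390625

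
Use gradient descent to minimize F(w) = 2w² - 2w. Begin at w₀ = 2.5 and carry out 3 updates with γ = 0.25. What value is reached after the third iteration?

0.5

F′(w) = 4w - 2
w₁ = 2.5 − 0.25·8 = 0.5
w₂ = 0.5 − 0.25·0 = 0.5
w₃ = 0.5 − 0.25·0 = 0.5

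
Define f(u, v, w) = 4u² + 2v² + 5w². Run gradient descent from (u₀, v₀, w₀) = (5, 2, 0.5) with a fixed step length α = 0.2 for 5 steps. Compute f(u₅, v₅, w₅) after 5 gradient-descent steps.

∇f = (8u, 4v, 10w)
Step 1: at (5, 2, 0.5), ∇f = (40, 8, 5) → (5, 2, 0.5) − 0.2·(40, 8, 5) = (-3, 0.4, -0.5)
Step 2: at (-3, 0.4, -0.5), ∇f = (-24, 1.6, -5) → (-3, 0.4, -0.5) − 0.2·(-24, 1.6, -5) = (1.8, 0.08, 0.5)
Step 3: at (1.8, 0.08, 0.5), ∇f = (14.4, 0.32, 5) → (1.8, 0.08, 0.5) − 0.2·(14.4, 0.32, 5) = (-1.08, 0.016, -0.5)
Step 4: at (-1.08, 0.016, -0.5), ∇f = (-8.64, 0.064, -5) → (-1.08, 0.016, -0.5) − 0.2·(-8.64, 0.064, -5) = (0.648, 0.0032, 0.5)
Step 5: at (0.648, 0.0032, 0.5), ∇f = (5.184, 0.0128, 5) → (0.648, 0.0032, 0.5) − 0.2·(5.184, 0.0128, 5) = (-0.3888, 0.00064, -0.5)
f(-0.3888, 0.00064, -0.5) = 1.8546625792

1.8546625792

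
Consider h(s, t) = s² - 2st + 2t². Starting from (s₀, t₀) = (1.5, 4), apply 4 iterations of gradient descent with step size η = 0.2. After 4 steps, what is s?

∇h = (2s - 2t, -2s + 4t)
(s₁, t₁) = (1.5, 4) − 0.2·(-5, 13) = (2.5, 1.4)
(s₂, t₂) = (2.5, 1.4) − 0.2·(2.2, 0.6) = (2.06, 1.28)
(s₃, t₃) = (2.06, 1.28) − 0.2·(1.56, 1) = (1.748, 1.08)
(s₄, t₄) = (1.748, 1.08) − 0.2·(1.336, 0.824) = (1.4808, 0.9152)
s = 1.4808

1.4808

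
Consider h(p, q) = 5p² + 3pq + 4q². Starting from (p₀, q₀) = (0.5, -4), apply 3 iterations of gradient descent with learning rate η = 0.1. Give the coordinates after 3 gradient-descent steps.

(0.165, -0.1955)

∇h = (10p + 3q, 3p + 8q)
(p₁, q₁) = (0.5, -4) − 0.1·(-7, -30.5) = (1.2, -0.95)
(p₂, q₂) = (1.2, -0.95) − 0.1·(9.15, -4) = (0.285, -0.55)
(p₃, q₃) = (0.285, -0.55) − 0.1·(1.2, -3.545) = (0.165, -0.1955)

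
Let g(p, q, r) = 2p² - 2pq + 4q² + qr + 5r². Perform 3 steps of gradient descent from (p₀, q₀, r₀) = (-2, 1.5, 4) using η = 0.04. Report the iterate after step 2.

∇g = (4p - 2q, -2p + 8q + r, q + 10r)
(p₁, q₁, r₁) = (-2, 1.5, 4) − 0.04·(-11, 20, 41.5) = (-1.56, 0.7, 2.34)
(p₂, q₂, r₂) = (-1.56, 0.7, 2.34) − 0.04·(-7.64, 11.06, 24.1) = (-1.2544, 0.2576, 1.376)

(-1.2544, 0.2576, 1.376)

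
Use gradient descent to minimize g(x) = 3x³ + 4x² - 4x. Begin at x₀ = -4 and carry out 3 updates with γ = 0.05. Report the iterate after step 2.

g′(x) = 9x² + 8x - 4
x₁ = -4 − 0.05·108 = -9.4
x₂ = -9.4 − 0.05·716.04 = -45.202

-45.202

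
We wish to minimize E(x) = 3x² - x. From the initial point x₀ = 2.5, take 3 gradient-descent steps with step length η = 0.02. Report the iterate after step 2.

1.9736

E′(x) = 6x - 1
x₁ = 2.5 − 0.02·14 = 2.22
x₂ = 2.22 − 0.02·12.32 = 1.9736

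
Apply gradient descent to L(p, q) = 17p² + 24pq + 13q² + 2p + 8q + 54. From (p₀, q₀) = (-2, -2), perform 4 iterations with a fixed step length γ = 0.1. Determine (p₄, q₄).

(-793.9088, -673.6256)

∇L = (34p + 24q + 2, 24p + 26q + 8)
(p₁, q₁) = (-2, -2) − 0.1·(-114, -92) = (9.4, 7.2)
(p₂, q₂) = (9.4, 7.2) − 0.1·(494.4, 420.8) = (-40.04, -34.88)
(p₃, q₃) = (-40.04, -34.88) − 0.1·(-2196.48, -1859.84) = (179.608, 151.104)
(p₄, q₄) = (179.608, 151.104) − 0.1·(9735.168, 8247.296) = (-793.9088, -673.6256)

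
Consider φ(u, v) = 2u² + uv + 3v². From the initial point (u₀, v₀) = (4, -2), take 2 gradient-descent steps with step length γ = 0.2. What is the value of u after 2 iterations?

∇φ = (4u + v, u + 6v)
(u₁, v₁) = (4, -2) − 0.2·(14, -8) = (1.2, -0.4)
(u₂, v₂) = (1.2, -0.4) − 0.2·(4.4, -1.2) = (0.32, -0.16)
u = 0.32

0.32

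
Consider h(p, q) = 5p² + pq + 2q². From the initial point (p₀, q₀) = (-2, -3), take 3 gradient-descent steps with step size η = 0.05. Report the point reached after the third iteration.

(-0.065125, -1.4225)

∇h = (10p + q, p + 4q)
Step 1: at (-2, -3), ∇h = (-23, -14) → (-2, -3) − 0.05·(-23, -14) = (-0.85, -2.3)
Step 2: at (-0.85, -2.3), ∇h = (-10.8, -10.05) → (-0.85, -2.3) − 0.05·(-10.8, -10.05) = (-0.31, -1.7975)
Step 3: at (-0.31, -1.7975), ∇h = (-4.8975, -7.5) → (-0.31, -1.7975) − 0.05·(-4.8975, -7.5) = (-0.065125, -1.4225)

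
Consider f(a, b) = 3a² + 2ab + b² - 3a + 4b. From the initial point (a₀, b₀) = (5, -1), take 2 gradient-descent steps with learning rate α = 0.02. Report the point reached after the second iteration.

(4.0696, -1.4504)

∇f = (6a + 2b - 3, 2a + 2b + 4)
Step 1: at (5, -1), ∇f = (25, 12) → (5, -1) − 0.02·(25, 12) = (4.5, -1.24)
Step 2: at (4.5, -1.24), ∇f = (21.52, 10.52) → (4.5, -1.24) − 0.02·(21.52, 10.52) = (4.0696, -1.4504)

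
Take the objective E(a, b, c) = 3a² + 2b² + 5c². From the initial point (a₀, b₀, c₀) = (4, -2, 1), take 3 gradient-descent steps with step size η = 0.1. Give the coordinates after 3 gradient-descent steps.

(0.256, -0.432, 0)

∇E = (6a, 4b, 10c)
Step 1: at (4, -2, 1), ∇E = (24, -8, 10) → (4, -2, 1) − 0.1·(24, -8, 10) = (1.6, -1.2, 0)
Step 2: at (1.6, -1.2, 0), ∇E = (9.6, -4.8, 0) → (1.6, -1.2, 0) − 0.1·(9.6, -4.8, 0) = (0.64, -0.72, 0)
Step 3: at (0.64, -0.72, 0), ∇E = (3.84, -2.88, 0) → (0.64, -0.72, 0) − 0.1·(3.84, -2.88, 0) = (0.256, -0.432, 0)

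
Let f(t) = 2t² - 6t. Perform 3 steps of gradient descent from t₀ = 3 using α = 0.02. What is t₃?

f′(t) = 4t - 6
t₁ = 3 − 0.02·6 = 2.88
t₂ = 2.88 − 0.02·5.52 = 2.7696
t₃ = 2.7696 − 0.02·5.0784 = 2.668032

2.668032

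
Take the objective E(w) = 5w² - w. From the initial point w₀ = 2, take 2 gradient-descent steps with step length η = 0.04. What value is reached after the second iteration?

E′(w) = 10w - 1
Step 1: E′(2) = 19; w₁ = 2 − 0.04·19 = 1.24
Step 2: E′(1.24) = 11.4; w₂ = 1.24 − 0.04·11.4 = 0.784

0.784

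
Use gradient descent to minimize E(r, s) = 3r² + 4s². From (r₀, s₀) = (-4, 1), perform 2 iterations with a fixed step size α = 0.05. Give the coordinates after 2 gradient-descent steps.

∇E = (6r, 8s)
Step 1: at (-4, 1), ∇E = (-24, 8) → (-4, 1) − 0.05·(-24, 8) = (-2.8, 0.6)
Step 2: at (-2.8, 0.6), ∇E = (-16.8, 4.8) → (-2.8, 0.6) − 0.05·(-16.8, 4.8) = (-1.96, 0.36)

(-1.96, 0.36)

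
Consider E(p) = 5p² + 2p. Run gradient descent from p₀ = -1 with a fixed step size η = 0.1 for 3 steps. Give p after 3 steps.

E′(p) = 10p + 2
Step 1: E′(-1) = -8; p₁ = -1 − 0.1·(-8) = -0.2
Step 2: E′(-0.2) = 0; p₂ = -0.2 − 0.1·0 = -0.2
Step 3: E′(-0.2) = 0; p₃ = -0.2 − 0.1·0 = -0.2

-0.2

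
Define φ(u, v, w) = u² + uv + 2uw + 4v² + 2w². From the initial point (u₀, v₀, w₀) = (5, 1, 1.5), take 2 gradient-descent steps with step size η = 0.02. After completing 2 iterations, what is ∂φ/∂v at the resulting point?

∇φ = (2u + v + 2w, u + 8v, 2u + 4w)
(u₁, v₁, w₁) = (5, 1, 1.5) − 0.02·(14, 13, 16) = (4.72, 0.74, 1.18)
(u₂, v₂, w₂) = (4.72, 0.74, 1.18) − 0.02·(12.54, 10.64, 14.16) = (4.4692, 0.5272, 0.8968)
∂φ/∂v at (4.4692, 0.5272, 0.8968) = 8.6868

8.6868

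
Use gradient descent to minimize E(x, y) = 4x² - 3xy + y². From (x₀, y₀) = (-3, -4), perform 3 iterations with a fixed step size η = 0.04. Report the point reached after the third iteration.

(-1.977216, -3.961472)

∇E = (8x - 3y, -3x + 2y)
Step 1: at (-3, -4), ∇E = (-12, 1) → (-3, -4) − 0.04·(-12, 1) = (-2.52, -4.04)
Step 2: at (-2.52, -4.04), ∇E = (-8.04, -0.52) → (-2.52, -4.04) − 0.04·(-8.04, -0.52) = (-2.1984, -4.0192)
Step 3: at (-2.1984, -4.0192), ∇E = (-5.5296, -1.4432) → (-2.1984, -4.0192) − 0.04·(-5.5296, -1.4432) = (-1.977216, -3.961472)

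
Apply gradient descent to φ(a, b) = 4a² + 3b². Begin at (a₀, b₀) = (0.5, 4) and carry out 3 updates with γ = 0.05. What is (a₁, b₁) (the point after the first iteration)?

∇φ = (8a, 6b)
Step 1: at (0.5, 4), ∇φ = (4, 24) → (0.5, 4) − 0.05·(4, 24) = (0.3, 2.8)

(0.3, 2.8)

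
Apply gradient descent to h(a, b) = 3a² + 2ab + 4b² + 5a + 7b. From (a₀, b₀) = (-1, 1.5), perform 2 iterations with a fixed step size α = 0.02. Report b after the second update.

0.876

∇h = (6a + 2b + 5, 2a + 8b + 7)
(a₁, b₁) = (-1, 1.5) − 0.02·(2, 17) = (-1.04, 1.16)
(a₂, b₂) = (-1.04, 1.16) − 0.02·(1.08, 14.2) = (-1.0616, 0.876)
b = 0.876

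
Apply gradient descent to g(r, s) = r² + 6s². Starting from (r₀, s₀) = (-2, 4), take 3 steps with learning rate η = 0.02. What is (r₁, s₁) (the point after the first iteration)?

(-1.92, 3.04)

∇g = (2r, 12s)
(r₁, s₁) = (-2, 4) − 0.02·(-4, 48) = (-1.92, 3.04)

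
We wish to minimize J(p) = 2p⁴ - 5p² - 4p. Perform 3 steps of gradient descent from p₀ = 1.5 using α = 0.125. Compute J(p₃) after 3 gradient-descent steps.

-3.125

J′(p) = 8p³ - 10p - 4
Step 1: J′(1.5) = 8; p₁ = 1.5 − 0.125·8 = 0.5
Step 2: J′(0.5) = -8; p₂ = 0.5 − 0.125·(-8) = 1.5
Step 3: J′(1.5) = 8; p₃ = 1.5 − 0.125·8 = 0.5
J(0.5) = -3.125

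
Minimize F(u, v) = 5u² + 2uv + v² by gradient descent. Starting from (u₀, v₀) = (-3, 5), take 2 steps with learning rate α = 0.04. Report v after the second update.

∇F = (10u + 2v, 2u + 2v)
(u₁, v₁) = (-3, 5) − 0.04·(-20, 4) = (-2.2, 4.84)
(u₂, v₂) = (-2.2, 4.84) − 0.04·(-12.32, 5.28) = (-1.7072, 4.6288)
v = 4.6288

4.6288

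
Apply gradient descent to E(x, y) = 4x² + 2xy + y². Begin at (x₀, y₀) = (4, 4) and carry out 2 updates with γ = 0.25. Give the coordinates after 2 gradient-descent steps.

(6, 3)

∇E = (8x + 2y, 2x + 2y)
Step 1: at (4, 4), ∇E = (40, 16) → (4, 4) − 0.25·(40, 16) = (-6, 0)
Step 2: at (-6, 0), ∇E = (-48, -12) → (-6, 0) − 0.25·(-48, -12) = (6, 3)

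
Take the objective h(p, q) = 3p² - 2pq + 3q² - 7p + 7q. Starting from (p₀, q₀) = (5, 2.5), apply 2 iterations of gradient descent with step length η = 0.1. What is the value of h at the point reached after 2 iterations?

∇h = (6p - 2q - 7, -2p + 6q + 7)
Step 1: at (5, 2.5), ∇h = (18, 12) → (5, 2.5) − 0.1·(18, 12) = (3.2, 1.3)
Step 2: at (3.2, 1.3), ∇h = (9.6, 8.4) → (3.2, 1.3) − 0.1·(9.6, 8.4) = (2.24, 0.46)
h(2.24, 0.46) = 1.1668

1.1668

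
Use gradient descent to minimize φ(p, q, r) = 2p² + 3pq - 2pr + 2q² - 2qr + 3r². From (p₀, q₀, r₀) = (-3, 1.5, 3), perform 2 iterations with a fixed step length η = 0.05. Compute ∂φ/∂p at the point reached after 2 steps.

-4.17375

∇φ = (4p + 3q - 2r, 3p + 4q - 2r, -2p - 2q + 6r)
(p₁, q₁, r₁) = (-3, 1.5, 3) − 0.05·(-13.5, -9, 21) = (-2.325, 1.95, 1.95)
(p₂, q₂, r₂) = (-2.325, 1.95, 1.95) − 0.05·(-7.35, -3.075, 12.45) = (-1.9575, 2.10375, 1.3275)
∂φ/∂p at (-1.9575, 2.10375, 1.3275) = -4.17375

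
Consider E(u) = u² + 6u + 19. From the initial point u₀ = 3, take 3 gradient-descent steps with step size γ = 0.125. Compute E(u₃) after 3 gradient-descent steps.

16.4072265625

E′(u) = 2u + 6
Step 1: E′(3) = 12; u₁ = 3 − 0.125·12 = 1.5
Step 2: E′(1.5) = 9; u₂ = 1.5 − 0.125·9 = 0.375
Step 3: E′(0.375) = 6.75; u₃ = 0.375 − 0.125·6.75 = -0.46875
E(-0.46875) = 16.4072265625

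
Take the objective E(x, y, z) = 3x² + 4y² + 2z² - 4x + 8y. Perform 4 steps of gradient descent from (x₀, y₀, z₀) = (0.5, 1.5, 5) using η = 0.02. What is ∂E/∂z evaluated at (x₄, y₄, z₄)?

14.3278592

∇E = (6x - 4, 8y + 8, 4z)
(x₁, y₁, z₁) = (0.5, 1.5, 5) − 0.02·(-1, 20, 20) = (0.52, 1.1, 4.6)
(x₂, y₂, z₂) = (0.52, 1.1, 4.6) − 0.02·(-0.88, 16.8, 18.4) = (0.5376, 0.764, 4.232)
(x₃, y₃, z₃) = (0.5376, 0.764, 4.232) − 0.02·(-0.7744, 14.112, 16.928) = (0.553088, 0.48176, 3.89344)
(x₄, y₄, z₄) = (0.553088, 0.48176, 3.89344) − 0.02·(-0.681472, 11.85408, 15.57376) = (0.56671744, 0.2446784, 3.5819648)
∂E/∂z at (0.56671744, 0.2446784, 3.5819648) = 14.3278592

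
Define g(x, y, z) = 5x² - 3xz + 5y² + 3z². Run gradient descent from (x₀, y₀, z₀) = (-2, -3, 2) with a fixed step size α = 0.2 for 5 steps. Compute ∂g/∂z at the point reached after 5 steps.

-59.65824

∇g = (10x - 3z, 10y, -3x + 6z)
(x₁, y₁, z₁) = (-2, -3, 2) − 0.2·(-26, -30, 18) = (3.2, 3, -1.6)
(x₂, y₂, z₂) = (3.2, 3, -1.6) − 0.2·(36.8, 30, -19.2) = (-4.16, -3, 2.24)
(x₃, y₃, z₃) = (-4.16, -3, 2.24) − 0.2·(-48.32, -30, 25.92) = (5.504, 3, -2.944)
(x₄, y₄, z₄) = (5.504, 3, -2.944) − 0.2·(63.872, 30, -34.176) = (-7.2704, -3, 3.8912)
(x₅, y₅, z₅) = (-7.2704, -3, 3.8912) − 0.2·(-84.3776, -30, 45.1584) = (9.60512, 3, -5.14048)
∂g/∂z at (9.60512, 3, -5.14048) = -59.65824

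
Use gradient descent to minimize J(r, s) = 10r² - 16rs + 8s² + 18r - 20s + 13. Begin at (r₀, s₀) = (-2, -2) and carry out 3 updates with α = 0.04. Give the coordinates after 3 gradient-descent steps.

(-1.86112, -0.88)

∇J = (20r - 16s + 18, -16r + 16s - 20)
Step 1: at (-2, -2), ∇J = (10, -20) → (-2, -2) − 0.04·(10, -20) = (-2.4, -1.2)
Step 2: at (-2.4, -1.2), ∇J = (-10.8, -0.8) → (-2.4, -1.2) − 0.04·(-10.8, -0.8) = (-1.968, -1.168)
Step 3: at (-1.968, -1.168), ∇J = (-2.672, -7.2) → (-1.968, -1.168) − 0.04·(-2.672, -7.2) = (-1.86112, -0.88)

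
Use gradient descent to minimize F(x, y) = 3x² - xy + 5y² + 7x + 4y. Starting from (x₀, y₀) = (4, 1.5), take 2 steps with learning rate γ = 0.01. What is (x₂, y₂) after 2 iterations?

(3.4262, 1.21205)

∇F = (6x - y + 7, -x + 10y + 4)
(x₁, y₁) = (4, 1.5) − 0.01·(29.5, 15) = (3.705, 1.35)
(x₂, y₂) = (3.705, 1.35) − 0.01·(27.88, 13.795) = (3.4262, 1.21205)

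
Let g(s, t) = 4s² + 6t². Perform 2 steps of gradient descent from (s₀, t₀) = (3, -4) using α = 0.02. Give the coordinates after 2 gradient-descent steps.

(2.1168, -2.3104)

∇g = (8s, 12t)
Step 1: at (3, -4), ∇g = (24, -48) → (3, -4) − 0.02·(24, -48) = (2.52, -3.04)
Step 2: at (2.52, -3.04), ∇g = (20.16, -36.48) → (2.52, -3.04) − 0.02·(20.16, -36.48) = (2.1168, -2.3104)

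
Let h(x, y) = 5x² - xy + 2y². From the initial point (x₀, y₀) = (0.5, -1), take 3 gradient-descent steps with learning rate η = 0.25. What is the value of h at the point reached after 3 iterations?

∇h = (10x - y, -x + 4y)
Step 1: at (0.5, -1), ∇h = (6, -4.5) → (0.5, -1) − 0.25·(6, -4.5) = (-1, 0.125)
Step 2: at (-1, 0.125), ∇h = (-10.125, 1.5) → (-1, 0.125) − 0.25·(-10.125, 1.5) = (1.53125, -0.25)
Step 3: at (1.53125, -0.25), ∇h = (15.5625, -2.53125) → (1.53125, -0.25) − 0.25·(15.5625, -2.53125) = (-2.359375, 0.3828125)
h(-2.359375, 0.3828125) = 29.029541015625

29.029541015625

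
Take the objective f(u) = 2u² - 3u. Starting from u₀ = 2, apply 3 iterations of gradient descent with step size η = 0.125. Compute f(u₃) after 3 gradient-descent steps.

f′(u) = 4u - 3
u₁ = 2 − 0.125·5 = 1.375
u₂ = 1.375 − 0.125·2.5 = 1.0625
u₃ = 1.0625 − 0.125·1.25 = 0.90625
f(0.90625) = -1.076171875

-1.076171875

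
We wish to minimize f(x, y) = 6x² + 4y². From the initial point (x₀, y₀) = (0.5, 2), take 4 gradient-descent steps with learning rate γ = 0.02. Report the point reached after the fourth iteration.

∇f = (12x, 8y)
Step 1: at (0.5, 2), ∇f = (6, 16) → (0.5, 2) − 0.02·(6, 16) = (0.38, 1.68)
Step 2: at (0.38, 1.68), ∇f = (4.56, 13.44) → (0.38, 1.68) − 0.02·(4.56, 13.44) = (0.2888, 1.4112)
Step 3: at (0.2888, 1.4112), ∇f = (3.4656, 11.2896) → (0.2888, 1.4112) − 0.02·(3.4656, 11.2896) = (0.219488, 1.185408)
Step 4: at (0.219488, 1.185408), ∇f = (2.633856, 9.483264) → (0.219488, 1.185408) − 0.02·(2.633856, 9.483264) = (0.16681088, 0.99574272)

(0.16681088, 0.99574272)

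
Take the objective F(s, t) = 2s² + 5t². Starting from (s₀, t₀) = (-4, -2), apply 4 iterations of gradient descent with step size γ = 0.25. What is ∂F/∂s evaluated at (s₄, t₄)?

0

∇F = (4s, 10t)
(s₁, t₁) = (-4, -2) − 0.25·(-16, -20) = (0, 3)
(s₂, t₂) = (0, 3) − 0.25·(0, 30) = (0, -4.5)
(s₃, t₃) = (0, -4.5) − 0.25·(0, -45) = (0, 6.75)
(s₄, t₄) = (0, 6.75) − 0.25·(0, 67.5) = (0, -10.125)
∂F/∂s at (0, -10.125) = 0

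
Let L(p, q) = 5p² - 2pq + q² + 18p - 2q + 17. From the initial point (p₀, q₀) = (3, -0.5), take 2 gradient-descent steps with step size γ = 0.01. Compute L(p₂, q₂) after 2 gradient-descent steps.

∇L = (10p - 2q + 18, -2p + 2q - 2)
Step 1: at (3, -0.5), ∇L = (49, -9) → (3, -0.5) − 0.01·(49, -9) = (2.51, -0.41)
Step 2: at (2.51, -0.41), ∇L = (43.92, -7.84) → (2.51, -0.41) − 0.01·(43.92, -7.84) = (2.0708, -0.3316)
L(2.0708, -0.3316) = 77.86197632

77.86197632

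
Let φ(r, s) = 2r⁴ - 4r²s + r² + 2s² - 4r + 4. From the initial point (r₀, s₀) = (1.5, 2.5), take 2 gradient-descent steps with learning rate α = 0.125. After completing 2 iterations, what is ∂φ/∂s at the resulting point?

6.5

∇φ = (8r³ - 8rs + 2r - 4, -4r² + 4s)
Step 1: at (1.5, 2.5), ∇φ = (-4, 1) → (1.5, 2.5) − 0.125·(-4, 1) = (2, 2.375)
Step 2: at (2, 2.375), ∇φ = (26, -6.5) → (2, 2.375) − 0.125·(26, -6.5) = (-1.25, 3.1875)
∂φ/∂s at (-1.25, 3.1875) = 6.5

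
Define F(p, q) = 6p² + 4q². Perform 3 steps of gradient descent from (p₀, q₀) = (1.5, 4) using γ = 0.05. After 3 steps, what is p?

∇F = (12p, 8q)
(p₁, q₁) = (1.5, 4) − 0.05·(18, 32) = (0.6, 2.4)
(p₂, q₂) = (0.6, 2.4) − 0.05·(7.2, 19.2) = (0.24, 1.44)
(p₃, q₃) = (0.24, 1.44) − 0.05·(2.88, 11.52) = (0.096, 0.864)
p = 0.096

0.096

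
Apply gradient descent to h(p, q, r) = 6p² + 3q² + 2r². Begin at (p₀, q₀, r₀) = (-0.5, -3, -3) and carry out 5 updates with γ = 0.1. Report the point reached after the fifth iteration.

∇h = (12p, 6q, 4r)
(p₁, q₁, r₁) = (-0.5, -3, -3) − 0.1·(-6, -18, -12) = (0.1, -1.2, -1.8)
(p₂, q₂, r₂) = (0.1, -1.2, -1.8) − 0.1·(1.2, -7.2, -7.2) = (-0.02, -0.48, -1.08)
(p₃, q₃, r₃) = (-0.02, -0.48, -1.08) − 0.1·(-0.24, -2.88, -4.32) = (0.004, -0.192, -0.648)
(p₄, q₄, r₄) = (0.004, -0.192, -0.648) − 0.1·(0.048, -1.152, -2.592) = (-0.0008, -0.0768, -0.3888)
(p₅, q₅, r₅) = (-0.0008, -0.0768, -0.3888) − 0.1·(-0.0096, -0.4608, -1.5552) = (0.00016, -0.03072, -0.23328)

(0.00016, -0.03072, -0.23328)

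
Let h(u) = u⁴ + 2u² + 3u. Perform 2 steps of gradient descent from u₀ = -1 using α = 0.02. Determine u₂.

h′(u) = 4u³ + 4u + 3
Step 1: h′(-1) = -5; u₁ = -1 − 0.02·(-5) = -0.9
Step 2: h′(-0.9) = -3.516; u₂ = -0.9 − 0.02·(-3.516) = -0.82968

-0.82968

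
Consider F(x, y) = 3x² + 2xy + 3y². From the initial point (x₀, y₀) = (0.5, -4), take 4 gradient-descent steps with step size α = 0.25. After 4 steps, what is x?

∇F = (6x + 2y, 2x + 6y)
Step 1: at (0.5, -4), ∇F = (-5, -23) → (0.5, -4) − 0.25·(-5, -23) = (1.75, 1.75)
Step 2: at (1.75, 1.75), ∇F = (14, 14) → (1.75, 1.75) − 0.25·(14, 14) = (-1.75, -1.75)
Step 3: at (-1.75, -1.75), ∇F = (-14, -14) → (-1.75, -1.75) − 0.25·(-14, -14) = (1.75, 1.75)
Step 4: at (1.75, 1.75), ∇F = (14, 14) → (1.75, 1.75) − 0.25·(14, 14) = (-1.75, -1.75)
x = -1.75

-1.75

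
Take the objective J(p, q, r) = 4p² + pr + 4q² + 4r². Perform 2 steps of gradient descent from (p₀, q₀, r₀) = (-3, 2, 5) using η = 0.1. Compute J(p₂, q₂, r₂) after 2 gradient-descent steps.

0.9337

∇J = (8p + r, 8q, p + 8r)
(p₁, q₁, r₁) = (-3, 2, 5) − 0.1·(-19, 16, 37) = (-1.1, 0.4, 1.3)
(p₂, q₂, r₂) = (-1.1, 0.4, 1.3) − 0.1·(-7.5, 3.2, 9.3) = (-0.35, 0.08, 0.37)
J(-0.35, 0.08, 0.37) = 0.9337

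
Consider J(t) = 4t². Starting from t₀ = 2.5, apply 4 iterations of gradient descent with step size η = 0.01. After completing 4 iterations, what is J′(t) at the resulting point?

J′(t) = 8t
t₁ = 2.5 − 0.01·20 = 2.3
t₂ = 2.3 − 0.01·18.4 = 2.116
t₃ = 2.116 − 0.01·16.928 = 1.94672
t₄ = 1.94672 − 0.01·15.57376 = 1.7909824
J′(t) at (1.7909824) = 14.3278592

14.3278592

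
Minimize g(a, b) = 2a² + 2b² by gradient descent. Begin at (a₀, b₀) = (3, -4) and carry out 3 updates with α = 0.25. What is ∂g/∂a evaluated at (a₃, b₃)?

0

∇g = (4a, 4b)
(a₁, b₁) = (3, -4) − 0.25·(12, -16) = (0, 0)
(a₂, b₂) = (0, 0) − 0.25·(0, 0) = (0, 0)
(a₃, b₃) = (0, 0) − 0.25·(0, 0) = (0, 0)
∂g/∂a at (0, 0) = 0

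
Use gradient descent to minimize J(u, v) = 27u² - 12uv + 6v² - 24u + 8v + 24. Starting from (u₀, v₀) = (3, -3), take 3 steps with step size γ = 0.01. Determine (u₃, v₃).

(0.246072, -1.78056)

∇J = (54u - 12v - 24, -12u + 12v + 8)
Step 1: at (3, -3), ∇J = (174, -64) → (3, -3) − 0.01·(174, -64) = (1.26, -2.36)
Step 2: at (1.26, -2.36), ∇J = (72.36, -35.44) → (1.26, -2.36) − 0.01·(72.36, -35.44) = (0.5364, -2.0056)
Step 3: at (0.5364, -2.0056), ∇J = (29.0328, -22.504) → (0.5364, -2.0056) − 0.01·(29.0328, -22.504) = (0.246072, -1.78056)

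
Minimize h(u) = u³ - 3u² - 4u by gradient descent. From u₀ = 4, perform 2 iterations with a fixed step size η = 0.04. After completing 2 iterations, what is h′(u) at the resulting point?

3.82088192

h′(u) = 3u² - 6u - 4
u₁ = 4 − 0.04·20 = 3.2
u₂ = 3.2 − 0.04·7.52 = 2.8992
h′(u) at (2.8992) = 3.82088192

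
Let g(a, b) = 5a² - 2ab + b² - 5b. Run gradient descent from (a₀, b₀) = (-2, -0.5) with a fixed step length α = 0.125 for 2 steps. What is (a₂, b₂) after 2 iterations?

∇g = (10a - 2b, -2a + 2b - 5)
Step 1: at (-2, -0.5), ∇g = (-19, -2) → (-2, -0.5) − 0.125·(-19, -2) = (0.375, -0.25)
Step 2: at (0.375, -0.25), ∇g = (4.25, -6.25) → (0.375, -0.25) − 0.125·(4.25, -6.25) = (-0.15625, 0.53125)

(-0.15625, 0.53125)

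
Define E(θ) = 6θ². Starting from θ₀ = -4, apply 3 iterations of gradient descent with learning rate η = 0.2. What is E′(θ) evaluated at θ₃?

131.712

E′(θ) = 12θ
θ₁ = -4 − 0.2·(-48) = 5.6
θ₂ = 5.6 − 0.2·67.2 = -7.84
θ₃ = -7.84 − 0.2·(-94.08) = 10.976
E′(θ) at (10.976) = 131.712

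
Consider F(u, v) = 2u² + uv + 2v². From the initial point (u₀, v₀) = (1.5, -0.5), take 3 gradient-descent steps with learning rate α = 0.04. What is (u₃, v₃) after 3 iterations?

(0.937472, -0.425472)

∇F = (4u + v, u + 4v)
Step 1: at (1.5, -0.5), ∇F = (5.5, -0.5) → (1.5, -0.5) − 0.04·(5.5, -0.5) = (1.28, -0.48)
Step 2: at (1.28, -0.48), ∇F = (4.64, -0.64) → (1.28, -0.48) − 0.04·(4.64, -0.64) = (1.0944, -0.4544)
Step 3: at (1.0944, -0.4544), ∇F = (3.9232, -0.7232) → (1.0944, -0.4544) − 0.04·(3.9232, -0.7232) = (0.937472, -0.425472)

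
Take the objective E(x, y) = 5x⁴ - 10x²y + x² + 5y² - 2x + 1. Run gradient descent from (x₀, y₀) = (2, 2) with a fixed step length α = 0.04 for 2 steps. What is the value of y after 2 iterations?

∇E = (20x³ - 20xy + 2x - 2, -10x² + 10y)
(x₁, y₁) = (2, 2) − 0.04·(82, -20) = (-1.28, 2.8)
(x₂, y₂) = (-1.28, 2.8) − 0.04·(25.17696, 11.616) = (-2.2870784, 2.33536)
y = 2.33536

2.33536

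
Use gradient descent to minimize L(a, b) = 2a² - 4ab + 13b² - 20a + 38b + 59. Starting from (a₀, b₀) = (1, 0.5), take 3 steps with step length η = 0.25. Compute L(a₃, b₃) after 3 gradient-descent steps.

1528801.17578125

∇L = (4a - 4b - 20, -4a + 26b + 38)
(a₁, b₁) = (1, 0.5) − 0.25·(-18, 47) = (5.5, -11.25)
(a₂, b₂) = (5.5, -11.25) − 0.25·(47, -276.5) = (-6.25, 57.875)
(a₃, b₃) = (-6.25, 57.875) − 0.25·(-276.5, 1567.75) = (62.875, -334.0625)
L(62.875, -334.0625) = 1528801.17578125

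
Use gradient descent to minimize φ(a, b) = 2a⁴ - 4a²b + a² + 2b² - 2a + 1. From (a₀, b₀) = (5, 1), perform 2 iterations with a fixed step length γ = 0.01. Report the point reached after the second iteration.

∇φ = (8a³ - 8ab + 2a - 2, -4a² + 4b)
Step 1: at (5, 1), ∇φ = (968, -96) → (5, 1) − 0.01·(968, -96) = (-4.68, 1.96)
Step 2: at (-4.68, 1.96), ∇φ = (-758.003456, -79.7696) → (-4.68, 1.96) − 0.01·(-758.003456, -79.7696) = (2.90003456, 2.757696)

(2.90003456, 2.757696)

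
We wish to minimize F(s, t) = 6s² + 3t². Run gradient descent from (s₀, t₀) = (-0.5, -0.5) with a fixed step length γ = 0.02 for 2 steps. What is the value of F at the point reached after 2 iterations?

0.95020416

∇F = (12s, 6t)
Step 1: at (-0.5, -0.5), ∇F = (-6, -3) → (-0.5, -0.5) − 0.02·(-6, -3) = (-0.38, -0.44)
Step 2: at (-0.38, -0.44), ∇F = (-4.56, -2.64) → (-0.38, -0.44) − 0.02·(-4.56, -2.64) = (-0.2888, -0.3872)
F(-0.2888, -0.3872) = 0.95020416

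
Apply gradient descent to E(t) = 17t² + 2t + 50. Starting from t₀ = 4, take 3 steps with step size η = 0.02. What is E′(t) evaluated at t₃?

E′(t) = 34t + 2
t₁ = 4 − 0.02·138 = 1.24
t₂ = 1.24 − 0.02·44.16 = 0.3568
t₃ = 0.3568 − 0.02·14.1312 = 0.074176
E′(t) at (0.074176) = 4.521984

4.521984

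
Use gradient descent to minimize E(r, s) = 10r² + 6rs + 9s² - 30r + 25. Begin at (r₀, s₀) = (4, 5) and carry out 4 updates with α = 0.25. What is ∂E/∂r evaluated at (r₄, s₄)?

∇E = (20r + 6s - 30, 6r + 18s)
Step 1: at (4, 5), ∇E = (80, 114) → (4, 5) − 0.25·(80, 114) = (-16, -23.5)
Step 2: at (-16, -23.5), ∇E = (-491, -519) → (-16, -23.5) − 0.25·(-491, -519) = (106.75, 106.25)
Step 3: at (106.75, 106.25), ∇E = (2742.5, 2553) → (106.75, 106.25) − 0.25·(2742.5, 2553) = (-578.875, -532)
Step 4: at (-578.875, -532), ∇E = (-14799.5, -13049.25) → (-578.875, -532) − 0.25·(-14799.5, -13049.25) = (3121, 2730.3125)
∂E/∂r at (3121, 2730.3125) = 78771.875

78771.875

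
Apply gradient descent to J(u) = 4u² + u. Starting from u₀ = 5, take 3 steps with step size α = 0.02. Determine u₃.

2.912608

J′(u) = 8u + 1
u₁ = 5 − 0.02·41 = 4.18
u₂ = 4.18 − 0.02·34.44 = 3.4912
u₃ = 3.4912 − 0.02·28.9296 = 2.912608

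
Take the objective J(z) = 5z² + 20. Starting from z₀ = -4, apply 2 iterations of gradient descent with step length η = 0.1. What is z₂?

0

J′(z) = 10z
Step 1: J′(-4) = -40; z₁ = -4 − 0.1·(-40) = 0
Step 2: J′(0) = 0; z₂ = 0 − 0.1·0 = 0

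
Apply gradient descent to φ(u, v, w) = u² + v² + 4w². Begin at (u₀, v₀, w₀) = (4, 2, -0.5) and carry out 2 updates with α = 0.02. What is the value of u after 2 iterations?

∇φ = (2u, 2v, 8w)
(u₁, v₁, w₁) = (4, 2, -0.5) − 0.02·(8, 4, -4) = (3.84, 1.92, -0.42)
(u₂, v₂, w₂) = (3.84, 1.92, -0.42) − 0.02·(7.68, 3.84, -3.36) = (3.6864, 1.8432, -0.3528)
u = 3.6864

3.6864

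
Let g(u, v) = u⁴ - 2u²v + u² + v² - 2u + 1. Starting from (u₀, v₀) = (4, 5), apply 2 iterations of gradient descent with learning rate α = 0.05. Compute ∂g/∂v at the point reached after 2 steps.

-484.24890248

∇g = (4u³ - 4uv + 2u - 2, -2u² + 2v)
Step 1: at (4, 5), ∇g = (182, -22) → (4, 5) − 0.05·(182, -22) = (-5.1, 6.1)
Step 2: at (-5.1, 6.1), ∇g = (-418.364, -39.82) → (-5.1, 6.1) − 0.05·(-418.364, -39.82) = (15.8182, 8.091)
∂g/∂v at (15.8182, 8.091) = -484.24890248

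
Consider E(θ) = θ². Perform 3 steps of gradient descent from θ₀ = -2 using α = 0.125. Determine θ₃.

E′(θ) = 2θ
θ₁ = -2 − 0.125·(-4) = -1.5
θ₂ = -1.5 − 0.125·(-3) = -1.125
θ₃ = -1.125 − 0.125·(-2.25) = -0.84375

-0.84375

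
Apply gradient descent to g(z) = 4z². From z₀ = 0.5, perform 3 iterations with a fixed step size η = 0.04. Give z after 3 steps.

g′(z) = 8z
z₁ = 0.5 − 0.04·4 = 0.34
z₂ = 0.34 − 0.04·2.72 = 0.2312
z₃ = 0.2312 − 0.04·1.8496 = 0.157216

0.157216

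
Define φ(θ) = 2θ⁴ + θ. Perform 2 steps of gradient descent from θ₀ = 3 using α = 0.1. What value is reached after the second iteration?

5212.5624

φ′(θ) = 8θ³ + 1
Step 1: φ′(3) = 217; θ₁ = 3 − 0.1·217 = -18.7
Step 2: φ′(-18.7) = -52312.624; θ₂ = -18.7 − 0.1·(-52312.624) = 5212.5624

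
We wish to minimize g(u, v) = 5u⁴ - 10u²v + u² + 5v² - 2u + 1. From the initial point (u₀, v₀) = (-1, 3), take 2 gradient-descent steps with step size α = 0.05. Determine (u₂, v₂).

∇g = (20u³ - 20uv + 2u - 2, -10u² + 10v)
(u₁, v₁) = (-1, 3) − 0.05·(36, 20) = (-2.8, 2)
(u₂, v₂) = (-2.8, 2) − 0.05·(-334.64, -58.4) = (13.932, 4.92)

(13.932, 4.92)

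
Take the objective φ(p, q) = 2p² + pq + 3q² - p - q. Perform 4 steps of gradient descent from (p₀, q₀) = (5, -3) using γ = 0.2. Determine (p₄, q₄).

(0.248, 0.1104)

∇φ = (4p + q - 1, p + 6q - 1)
Step 1: at (5, -3), ∇φ = (16, -14) → (5, -3) − 0.2·(16, -14) = (1.8, -0.2)
Step 2: at (1.8, -0.2), ∇φ = (6, -0.4) → (1.8, -0.2) − 0.2·(6, -0.4) = (0.6, -0.12)
Step 3: at (0.6, -0.12), ∇φ = (1.28, -1.12) → (0.6, -0.12) − 0.2·(1.28, -1.12) = (0.344, 0.104)
Step 4: at (0.344, 0.104), ∇φ = (0.48, -0.032) → (0.344, 0.104) − 0.2·(0.48, -0.032) = (0.248, 0.1104)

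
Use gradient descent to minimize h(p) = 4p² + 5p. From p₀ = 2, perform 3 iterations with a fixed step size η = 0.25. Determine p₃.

h′(p) = 8p + 5
p₁ = 2 − 0.25·21 = -3.25
p₂ = -3.25 − 0.25·(-21) = 2
p₃ = 2 − 0.25·21 = -3.25

-3.25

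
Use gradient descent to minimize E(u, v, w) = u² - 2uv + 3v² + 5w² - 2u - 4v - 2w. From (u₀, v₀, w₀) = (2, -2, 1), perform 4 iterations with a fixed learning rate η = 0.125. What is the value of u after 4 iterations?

1.6171875

∇E = (2u - 2v - 2, -2u + 6v - 4, 10w - 2)
Step 1: at (2, -2, 1), ∇E = (6, -20, 8) → (2, -2, 1) − 0.125·(6, -20, 8) = (1.25, 0.5, 0)
Step 2: at (1.25, 0.5, 0), ∇E = (-0.5, -3.5, -2) → (1.25, 0.5, 0) − 0.125·(-0.5, -3.5, -2) = (1.3125, 0.9375, 0.25)
Step 3: at (1.3125, 0.9375, 0.25), ∇E = (-1.25, -1, 0.5) → (1.3125, 0.9375, 0.25) − 0.125·(-1.25, -1, 0.5) = (1.46875, 1.0625, 0.1875)
Step 4: at (1.46875, 1.0625, 0.1875), ∇E = (-1.1875, -0.5625, -0.125) → (1.46875, 1.0625, 0.1875) − 0.125·(-1.1875, -0.5625, -0.125) = (1.6171875, 1.1328125, 0.203125)
u = 1.6171875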